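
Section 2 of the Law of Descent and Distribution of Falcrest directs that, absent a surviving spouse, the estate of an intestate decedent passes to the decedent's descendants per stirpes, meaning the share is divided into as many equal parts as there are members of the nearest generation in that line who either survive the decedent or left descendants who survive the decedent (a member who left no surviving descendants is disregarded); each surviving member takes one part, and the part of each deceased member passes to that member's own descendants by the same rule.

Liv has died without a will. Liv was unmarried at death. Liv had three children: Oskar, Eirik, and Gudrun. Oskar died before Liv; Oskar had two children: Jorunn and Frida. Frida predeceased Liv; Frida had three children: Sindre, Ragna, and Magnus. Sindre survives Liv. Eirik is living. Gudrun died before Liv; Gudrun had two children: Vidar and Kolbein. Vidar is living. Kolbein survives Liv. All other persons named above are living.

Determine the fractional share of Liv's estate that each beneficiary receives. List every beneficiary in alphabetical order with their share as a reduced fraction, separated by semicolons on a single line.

There is no surviving spouse, so the entire estate passes to Liv's descendants per stirpes.
The estate is divided into 3 equal shares of 1/3 among Oskar, Eirik, Gudrun.
Oskar predeceased; the 1/3 allotted to Oskar's branch passes to Oskar's issue by representation.
The 1/3 is divided into 2 equal shares of 1/6 among Jorunn, Frida.
Jorunn is living and takes 1/6.
Frida predeceased; the 1/6 allotted to Frida's branch passes to Frida's issue by representation.
The 1/6 is divided into 3 equal shares of 1/18 among Sindre, Ragna, Magnus.
Sindre is living and takes 1/18.
Ragna is living and takes 1/18.
Magnus is living and takes 1/18.
Eirik is living and takes 1/3.
Gudrun predeceased; the 1/3 allotted to Gudrun's branch passes to Gudrun's issue by representation.
The 1/3 is divided into 2 equal shares of 1/6 among Vidar, Kolbein.
Vidar is living and takes 1/6.
Kolbein is living and takes 1/6.

Eirik 1/3; Jorunn 1/6; Kolbein 1/6; Magnus 1/18; Ragna 1/18; Sindre 1/18; Vidar 1/6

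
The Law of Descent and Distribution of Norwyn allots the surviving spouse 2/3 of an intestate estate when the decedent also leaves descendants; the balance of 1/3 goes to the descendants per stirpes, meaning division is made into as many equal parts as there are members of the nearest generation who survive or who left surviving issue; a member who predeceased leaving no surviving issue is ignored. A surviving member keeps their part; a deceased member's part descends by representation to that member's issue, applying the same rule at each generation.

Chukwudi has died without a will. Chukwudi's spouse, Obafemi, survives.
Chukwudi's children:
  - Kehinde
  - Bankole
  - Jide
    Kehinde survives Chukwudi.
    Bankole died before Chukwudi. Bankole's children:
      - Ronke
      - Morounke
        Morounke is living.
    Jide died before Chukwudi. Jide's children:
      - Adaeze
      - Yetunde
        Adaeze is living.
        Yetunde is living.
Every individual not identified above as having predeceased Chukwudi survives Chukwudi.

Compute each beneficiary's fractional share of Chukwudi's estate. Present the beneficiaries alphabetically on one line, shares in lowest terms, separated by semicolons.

Obafemi, as surviving spouse, takes 2/3.
The remaining 1/3 passes to Chukwudi's descendants per stirpes.
The 1/3 is divided into 3 equal shares of 1/9 among Kehinde, Bankole, Jide.
Kehinde is living and takes 1/9.
Bankole predeceased; the 1/9 allotted to Bankole's branch passes to Bankole's issue by representation.
The 1/9 is divided into 2 equal shares of 1/18 among Ronke, Morounke.
Ronke is living and takes 1/18.
Morounke is living and takes 1/18.
Jide predeceased; the 1/9 allotted to Jide's branch passes to Jide's issue by representation.
The 1/9 is divided into 2 equal shares of 1/18 among Adaeze, Yetunde.
Adaeze is living and takes 1/18.
Yetunde is living and takes 1/18.

Adaeze 1/18; Kehinde 1/9; Morounke 1/18; Obafemi 2/3; Ronke 1/18; Yetunde 1/18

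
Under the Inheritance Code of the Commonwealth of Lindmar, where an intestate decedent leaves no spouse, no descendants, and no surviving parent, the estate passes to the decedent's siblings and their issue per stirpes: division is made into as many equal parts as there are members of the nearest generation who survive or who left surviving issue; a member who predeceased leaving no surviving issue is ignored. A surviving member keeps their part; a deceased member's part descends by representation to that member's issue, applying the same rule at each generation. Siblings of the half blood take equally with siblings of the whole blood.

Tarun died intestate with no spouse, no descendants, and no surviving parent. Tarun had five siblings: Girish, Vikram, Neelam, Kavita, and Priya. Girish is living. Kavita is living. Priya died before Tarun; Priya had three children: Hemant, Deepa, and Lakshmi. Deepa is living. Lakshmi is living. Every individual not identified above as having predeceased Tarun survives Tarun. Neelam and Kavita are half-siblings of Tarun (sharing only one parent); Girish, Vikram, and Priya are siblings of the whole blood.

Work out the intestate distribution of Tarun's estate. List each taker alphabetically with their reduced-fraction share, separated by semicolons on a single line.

No spouse, descendants, or parent survives, so the estate passes to Tarun's siblings per stirpes.
Half-blood and whole-blood siblings take equally under the stated rule.
The estate is divided into 5 equal shares of 1/5 among Girish, Vikram, Neelam, Kavita, Priya.
Girish is living and takes 1/5.
Vikram is living and takes 1/5.
Neelam is living and takes 1/5.
Kavita is living and takes 1/5.
Priya predeceased; the 1/5 allotted to Priya's branch passes to Priya's issue by representation.
The 1/5 is divided into 3 equal shares of 1/15 among Hemant, Deepa, Lakshmi.
Hemant is living and takes 1/15.
Deepa is living and takes 1/15.
Lakshmi is living and takes 1/15.

Deepa 1/15; Girish 1/5; Hemant 1/15; Kavita 1/5; Lakshmi 1/15; Neelam 1/5; Vikram 1/5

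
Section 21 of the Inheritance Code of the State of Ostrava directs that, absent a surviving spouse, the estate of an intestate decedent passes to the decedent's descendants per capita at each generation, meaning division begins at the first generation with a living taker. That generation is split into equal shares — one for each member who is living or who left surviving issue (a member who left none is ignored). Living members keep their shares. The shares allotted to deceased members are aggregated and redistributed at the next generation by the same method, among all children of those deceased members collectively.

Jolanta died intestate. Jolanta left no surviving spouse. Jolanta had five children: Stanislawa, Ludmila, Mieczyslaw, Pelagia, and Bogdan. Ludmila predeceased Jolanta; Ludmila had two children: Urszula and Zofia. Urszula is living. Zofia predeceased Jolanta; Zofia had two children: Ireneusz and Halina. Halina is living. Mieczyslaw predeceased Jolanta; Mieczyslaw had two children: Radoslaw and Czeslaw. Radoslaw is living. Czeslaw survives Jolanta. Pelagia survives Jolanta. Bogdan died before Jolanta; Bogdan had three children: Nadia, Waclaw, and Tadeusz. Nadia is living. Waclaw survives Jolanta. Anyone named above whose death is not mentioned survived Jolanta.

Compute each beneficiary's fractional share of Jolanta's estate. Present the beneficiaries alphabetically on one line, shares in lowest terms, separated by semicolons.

There is no surviving spouse, so the entire estate passes to Jolanta's descendants per capita at each generation.
At generation 1 (Stanislawa, Ludmila, Mieczyslaw, Pelagia, Bogdan) there are 5 shares of (1)/5 = 1/5 each.
Living: Stanislawa and Pelagia — each takes 1/5.
Deceased: Ludmila, Mieczyslaw, and Bogdan. Their combined 3/5 is pooled and carried to generation 2.
At generation 2 (Urszula, Zofia, Radoslaw, Czeslaw, Nadia, Waclaw, Tadeusz) there are 7 shares of (3/5)/7 = 3/35 each.
Living: Urszula, Radoslaw, Czeslaw, Nadia, Waclaw, and Tadeusz — each takes 3/35.
Deceased: Zofia. That 3/35 share is carried to generation 3.
At generation 3 (Ireneusz, Halina) there are 2 shares of (3/35)/2 = 3/70 each.
Living: Ireneusz and Halina — each takes 3/70.

Czeslaw 3/35; Halina 3/70; Ireneusz 3/70; Nadia 3/35; Pelagia 1/5; Radoslaw 3/35; Stanislawa 1/5; Tadeusz 3/35; Urszula 3/35; Waclaw 3/35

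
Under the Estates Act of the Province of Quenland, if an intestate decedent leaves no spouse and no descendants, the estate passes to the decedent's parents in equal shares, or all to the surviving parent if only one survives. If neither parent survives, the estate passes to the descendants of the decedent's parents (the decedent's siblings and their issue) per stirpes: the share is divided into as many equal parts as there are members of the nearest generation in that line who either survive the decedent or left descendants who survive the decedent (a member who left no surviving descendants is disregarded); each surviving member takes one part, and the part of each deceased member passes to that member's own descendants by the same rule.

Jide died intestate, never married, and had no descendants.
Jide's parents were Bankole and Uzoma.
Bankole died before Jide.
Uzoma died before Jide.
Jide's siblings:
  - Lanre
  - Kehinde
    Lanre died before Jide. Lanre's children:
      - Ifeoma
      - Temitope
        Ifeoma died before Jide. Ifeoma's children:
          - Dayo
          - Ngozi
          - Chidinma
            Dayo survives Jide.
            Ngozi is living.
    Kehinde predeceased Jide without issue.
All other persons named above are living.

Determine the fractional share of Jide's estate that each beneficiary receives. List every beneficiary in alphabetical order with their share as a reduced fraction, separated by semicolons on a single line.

Chidinma 1/6; Dayo 1/6; Ngozi 1/6; Temitope 1/2

Neither parent survives and there are no descendants, so the estate passes to Jide's siblings and their issue per stirpes.
Kehinde left no surviving issue, so that branch lapses and is disregarded.
Lanre's line is the sole branch at this level, so the full 1 passes to Lanre's issue by representation.
The estate is divided into 2 equal shares of 1/2 among Ifeoma, Temitope.
Ifeoma predeceased; the 1/2 allotted to Ifeoma's branch passes to Ifeoma's issue by representation.
The 1/2 is divided into 3 equal shares of 1/6 among Dayo, Ngozi, Chidinma.
Dayo is living and takes 1/6.
Ngozi is living and takes 1/6.
Chidinma is living and takes 1/6.
Temitope is living and takes 1/2.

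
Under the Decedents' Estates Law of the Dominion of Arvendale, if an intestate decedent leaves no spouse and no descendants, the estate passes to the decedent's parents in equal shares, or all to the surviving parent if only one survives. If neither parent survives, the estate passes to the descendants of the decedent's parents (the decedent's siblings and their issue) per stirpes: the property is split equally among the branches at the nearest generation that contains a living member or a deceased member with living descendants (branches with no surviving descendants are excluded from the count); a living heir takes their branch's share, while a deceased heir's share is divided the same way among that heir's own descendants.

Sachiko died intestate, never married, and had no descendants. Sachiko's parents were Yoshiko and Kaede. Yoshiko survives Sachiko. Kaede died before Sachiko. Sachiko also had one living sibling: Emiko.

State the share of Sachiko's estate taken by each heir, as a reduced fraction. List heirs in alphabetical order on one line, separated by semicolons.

Yoshiko 1

Only one parent, Yoshiko, survives, so Yoshiko takes the entire estate. The siblings take nothing because a surviving parent has priority.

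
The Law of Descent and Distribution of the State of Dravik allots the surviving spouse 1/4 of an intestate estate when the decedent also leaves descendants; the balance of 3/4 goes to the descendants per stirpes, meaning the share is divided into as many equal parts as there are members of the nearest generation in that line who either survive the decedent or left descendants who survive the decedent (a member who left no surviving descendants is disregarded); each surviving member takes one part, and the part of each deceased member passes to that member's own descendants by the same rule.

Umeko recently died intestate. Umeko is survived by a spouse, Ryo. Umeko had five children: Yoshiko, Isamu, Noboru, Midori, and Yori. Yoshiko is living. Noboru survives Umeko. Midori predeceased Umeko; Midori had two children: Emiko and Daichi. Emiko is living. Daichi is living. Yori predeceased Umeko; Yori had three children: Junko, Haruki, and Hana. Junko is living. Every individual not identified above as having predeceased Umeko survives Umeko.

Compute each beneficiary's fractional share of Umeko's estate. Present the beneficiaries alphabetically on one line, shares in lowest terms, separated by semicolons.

Daichi 3/40; Emiko 3/40; Hana 1/20; Haruki 1/20; Isamu 3/20; Junko 1/20; Noboru 3/20; Ryo 1/4; Yoshiko 3/20

Ryo, as surviving spouse, takes 1/4.
The remaining 3/4 passes to Umeko's descendants per stirpes.
The 3/4 is divided into 5 equal shares of 3/20 among Yoshiko, Isamu, Noboru, Midori, Yori.
Yoshiko is living and takes 3/20.
Isamu is living and takes 3/20.
Noboru is living and takes 3/20.
Midori predeceased; the 3/20 allotted to Midori's branch passes to Midori's issue by representation.
The 3/20 is divided into 2 equal shares of 3/40 among Emiko, Daichi.
Emiko is living and takes 3/40.
Daichi is living and takes 3/40.
Yori predeceased; the 3/20 allotted to Yori's branch passes to Yori's issue by representation.
The 3/20 is divided into 3 equal shares of 1/20 among Junko, Haruki, Hana.
Junko is living and takes 1/20.
Haruki is living and takes 1/20.
Hana is living and takes 1/20.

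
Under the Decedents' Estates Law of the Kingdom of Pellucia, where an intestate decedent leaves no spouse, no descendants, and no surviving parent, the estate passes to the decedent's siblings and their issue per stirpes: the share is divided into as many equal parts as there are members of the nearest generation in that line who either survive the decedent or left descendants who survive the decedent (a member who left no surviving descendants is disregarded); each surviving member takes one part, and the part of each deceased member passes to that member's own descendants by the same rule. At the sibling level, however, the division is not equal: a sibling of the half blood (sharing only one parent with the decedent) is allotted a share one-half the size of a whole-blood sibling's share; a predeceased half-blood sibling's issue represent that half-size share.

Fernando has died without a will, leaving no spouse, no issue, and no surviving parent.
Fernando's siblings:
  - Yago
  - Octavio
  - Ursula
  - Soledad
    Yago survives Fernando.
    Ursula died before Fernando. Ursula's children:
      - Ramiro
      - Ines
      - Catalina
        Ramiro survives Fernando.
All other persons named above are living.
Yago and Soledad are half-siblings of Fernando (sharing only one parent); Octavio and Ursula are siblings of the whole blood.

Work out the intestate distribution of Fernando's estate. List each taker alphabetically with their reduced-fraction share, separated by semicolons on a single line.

No spouse, descendants, or parent survives, so the estate passes to Fernando's siblings per stirpes.
Half-blood siblings count for one-half the weight of whole-blood siblings at the initial division.
Dividing 1 in proportion to weights (total weight 3): Yago (weight 1/2) → 1/6; Octavio (weight 1) → 1/3; Ursula (weight 1) → 1/3; Soledad (weight 1/2) → 1/6.
Yago is living and takes 1/6.
Octavio is living and takes 1/3.
Ursula predeceased; the 1/3 allotted to Ursula's branch passes to Ursula's issue by representation.
The 1/3 is divided into 3 equal shares of 1/9 among Ramiro, Ines, Catalina.
Ramiro is living and takes 1/9.
Ines is living and takes 1/9.
Catalina is living and takes 1/9.
Soledad is living and takes 1/6.

Catalina 1/9; Ines 1/9; Octavio 1/3; Ramiro 1/9; Soledad 1/6; Yago 1/6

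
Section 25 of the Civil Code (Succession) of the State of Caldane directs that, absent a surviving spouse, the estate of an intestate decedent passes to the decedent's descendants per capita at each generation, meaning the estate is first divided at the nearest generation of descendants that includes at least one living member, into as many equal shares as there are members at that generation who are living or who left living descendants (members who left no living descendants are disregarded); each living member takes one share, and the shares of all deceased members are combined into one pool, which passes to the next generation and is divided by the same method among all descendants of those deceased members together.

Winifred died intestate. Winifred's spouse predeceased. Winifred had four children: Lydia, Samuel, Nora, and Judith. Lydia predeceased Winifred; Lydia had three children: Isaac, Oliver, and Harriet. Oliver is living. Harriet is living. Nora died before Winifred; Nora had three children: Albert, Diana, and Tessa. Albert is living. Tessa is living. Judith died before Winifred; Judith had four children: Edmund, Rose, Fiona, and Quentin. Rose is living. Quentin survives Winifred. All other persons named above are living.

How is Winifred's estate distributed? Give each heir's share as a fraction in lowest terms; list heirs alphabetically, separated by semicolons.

There is no surviving spouse, so the entire estate passes to Winifred's descendants per capita at each generation.
At generation 1 (Lydia, Samuel, Nora, Judith) there are 4 shares of (1)/4 = 1/4 each.
Living: Samuel — each takes 1/4.
Deceased: Lydia, Nora, and Judith. Their combined 3/4 is pooled and carried to generation 2.
At generation 2 (Isaac, Oliver, Harriet, Albert, Diana, Tessa, Edmund, Rose, Fiona, Quentin) there are 10 shares of (3/4)/10 = 3/40 each.
Living: Isaac, Oliver, Harriet, Albert, Diana, Tessa, Edmund, Rose, Fiona, and Quentin — each takes 3/40.

Albert 3/40; Diana 3/40; Edmund 3/40; Fiona 3/40; Harriet 3/40; Isaac 3/40; Oliver 3/40; Quentin 3/40; Rose 3/40; Samuel 1/4; Tessa 3/40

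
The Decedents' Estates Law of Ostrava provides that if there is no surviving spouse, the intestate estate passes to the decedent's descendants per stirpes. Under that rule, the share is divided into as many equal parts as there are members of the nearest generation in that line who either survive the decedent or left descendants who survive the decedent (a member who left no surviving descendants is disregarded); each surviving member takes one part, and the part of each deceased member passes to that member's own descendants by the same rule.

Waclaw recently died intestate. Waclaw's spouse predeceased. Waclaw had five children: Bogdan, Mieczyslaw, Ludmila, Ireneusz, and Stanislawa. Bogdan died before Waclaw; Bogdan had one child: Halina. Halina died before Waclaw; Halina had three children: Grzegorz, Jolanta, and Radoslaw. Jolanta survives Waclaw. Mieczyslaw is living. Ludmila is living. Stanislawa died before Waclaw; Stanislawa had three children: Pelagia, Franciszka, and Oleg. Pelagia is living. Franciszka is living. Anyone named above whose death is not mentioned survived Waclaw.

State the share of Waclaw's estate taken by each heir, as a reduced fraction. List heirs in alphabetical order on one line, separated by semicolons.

There is no surviving spouse, so the entire estate passes to Waclaw's descendants per stirpes.
The estate is divided into 5 equal shares of 1/5 among Bogdan, Mieczyslaw, Ludmila, Ireneusz, Stanislawa.
Bogdan predeceased; the 1/5 allotted to Bogdan's branch passes to Bogdan's issue by representation.
Halina's line is the sole branch at this level, so the full 1/5 passes to Halina's issue by representation.
The 1/5 is divided into 3 equal shares of 1/15 among Grzegorz, Jolanta, Radoslaw.
Grzegorz is living and takes 1/15.
Jolanta is living and takes 1/15.
Radoslaw is living and takes 1/15.
Mieczyslaw is living and takes 1/5.
Ludmila is living and takes 1/5.
Ireneusz is living and takes 1/5.
Stanislawa predeceased; the 1/5 allotted to Stanislawa's branch passes to Stanislawa's issue by representation.
The 1/5 is divided into 3 equal shares of 1/15 among Pelagia, Franciszka, Oleg.
Pelagia is living and takes 1/15.
Franciszka is living and takes 1/15.
Oleg is living and takes 1/15.

Franciszka 1/15; Grzegorz 1/15; Ireneusz 1/5; Jolanta 1/15; Ludmila 1/5; Mieczyslaw 1/5; Oleg 1/15; Pelagia 1/15; Radoslaw 1/15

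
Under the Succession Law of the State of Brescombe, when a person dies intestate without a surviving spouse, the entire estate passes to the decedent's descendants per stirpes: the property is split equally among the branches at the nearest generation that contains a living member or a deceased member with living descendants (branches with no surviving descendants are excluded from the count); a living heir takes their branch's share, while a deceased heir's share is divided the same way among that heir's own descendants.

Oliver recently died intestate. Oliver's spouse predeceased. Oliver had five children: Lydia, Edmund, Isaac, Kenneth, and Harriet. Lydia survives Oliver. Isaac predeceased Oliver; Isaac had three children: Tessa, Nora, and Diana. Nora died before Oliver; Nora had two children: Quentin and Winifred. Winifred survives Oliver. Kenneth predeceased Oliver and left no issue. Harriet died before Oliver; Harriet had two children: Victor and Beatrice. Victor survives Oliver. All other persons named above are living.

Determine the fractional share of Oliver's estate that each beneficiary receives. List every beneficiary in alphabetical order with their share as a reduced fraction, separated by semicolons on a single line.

There is no surviving spouse, so the entire estate passes to Oliver's descendants per stirpes.
Kenneth left no surviving issue, so that branch lapses and is disregarded.
The estate is divided into 4 equal shares of 1/4 among Lydia, Edmund, Isaac, Harriet.
Lydia is living and takes 1/4.
Edmund is living and takes 1/4.
Isaac predeceased; the 1/4 allotted to Isaac's branch passes to Isaac's issue by representation.
The 1/4 is divided into 3 equal shares of 1/12 among Tessa, Nora, Diana.
Tessa is living and takes 1/12.
Nora predeceased; the 1/12 allotted to Nora's branch passes to Nora's issue by representation.
The 1/12 is divided into 2 equal shares of 1/24 among Quentin, Winifred.
Quentin is living and takes 1/24.
Winifred is living and takes 1/24.
Diana is living and takes 1/12.
Harriet predeceased; the 1/4 allotted to Harriet's branch passes to Harriet's issue by representation.
The 1/4 is divided into 2 equal shares of 1/8 among Victor, Beatrice.
Victor is living and takes 1/8.
Beatrice is living and takes 1/8.

Beatrice 1/8; Diana 1/12; Edmund 1/4; Lydia 1/4; Quentin 1/24; Tessa 1/12; Victor 1/8; Winifred 1/24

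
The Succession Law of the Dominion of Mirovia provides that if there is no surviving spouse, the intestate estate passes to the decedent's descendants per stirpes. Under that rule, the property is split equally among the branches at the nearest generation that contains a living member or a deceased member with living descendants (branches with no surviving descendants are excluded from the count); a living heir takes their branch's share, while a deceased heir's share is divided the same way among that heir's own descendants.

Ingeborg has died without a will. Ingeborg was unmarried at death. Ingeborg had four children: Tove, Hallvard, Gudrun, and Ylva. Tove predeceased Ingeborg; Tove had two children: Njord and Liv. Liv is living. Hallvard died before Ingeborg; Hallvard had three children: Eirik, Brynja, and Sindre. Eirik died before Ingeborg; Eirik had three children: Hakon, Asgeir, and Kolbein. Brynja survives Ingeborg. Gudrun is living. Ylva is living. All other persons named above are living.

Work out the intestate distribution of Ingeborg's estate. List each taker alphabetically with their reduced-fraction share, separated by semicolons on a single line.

There is no surviving spouse, so the entire estate passes to Ingeborg's descendants per stirpes.
The estate is divided into 4 equal shares of 1/4 among Tove, Hallvard, Gudrun, Ylva.
Tove predeceased; the 1/4 allotted to Tove's branch passes to Tove's issue by representation.
The 1/4 is divided into 2 equal shares of 1/8 among Njord, Liv.
Njord is living and takes 1/8.
Liv is living and takes 1/8.
Hallvard predeceased; the 1/4 allotted to Hallvard's branch passes to Hallvard's issue by representation.
The 1/4 is divided into 3 equal shares of 1/12 among Eirik, Brynja, Sindre.
Eirik predeceased; the 1/12 allotted to Eirik's branch passes to Eirik's issue by representation.
The 1/12 is divided into 3 equal shares of 1/36 among Hakon, Asgeir, Kolbein.
Hakon is living and takes 1/36.
Asgeir is living and takes 1/36.
Kolbein is living and takes 1/36.
Brynja is living and takes 1/12.
Sindre is living and takes 1/12.
Gudrun is living and takes 1/4.
Ylva is living and takes 1/4.

Asgeir 1/36; Brynja 1/12; Gudrun 1/4; Hakon 1/36; Kolbein 1/36; Liv 1/8; Njord 1/8; Sindre 1/12; Ylva 1/4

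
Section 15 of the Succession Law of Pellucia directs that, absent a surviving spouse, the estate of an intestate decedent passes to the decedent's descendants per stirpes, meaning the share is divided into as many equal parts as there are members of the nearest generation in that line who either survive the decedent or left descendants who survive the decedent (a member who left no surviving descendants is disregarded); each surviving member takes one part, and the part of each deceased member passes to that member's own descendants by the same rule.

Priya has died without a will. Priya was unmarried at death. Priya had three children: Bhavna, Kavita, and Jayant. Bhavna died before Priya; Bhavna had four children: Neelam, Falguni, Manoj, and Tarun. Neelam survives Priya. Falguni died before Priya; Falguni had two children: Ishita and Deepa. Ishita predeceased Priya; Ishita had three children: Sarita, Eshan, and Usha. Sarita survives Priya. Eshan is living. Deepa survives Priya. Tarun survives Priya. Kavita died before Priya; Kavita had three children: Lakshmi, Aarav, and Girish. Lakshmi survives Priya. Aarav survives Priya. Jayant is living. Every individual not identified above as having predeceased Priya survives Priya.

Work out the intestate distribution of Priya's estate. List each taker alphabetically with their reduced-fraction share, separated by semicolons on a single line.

There is no surviving spouse, so the entire estate passes to Priya's descendants per stirpes.
The estate is divided into 3 equal shares of 1/3 among Bhavna, Kavita, Jayant.
Bhavna predeceased; the 1/3 allotted to Bhavna's branch passes to Bhavna's issue by representation.
The 1/3 is divided into 4 equal shares of 1/12 among Neelam, Falguni, Manoj, Tarun.
Neelam is living and takes 1/12.
Falguni predeceased; the 1/12 allotted to Falguni's branch passes to Falguni's issue by representation.
The 1/12 is divided into 2 equal shares of 1/24 among Ishita, Deepa.
Ishita predeceased; the 1/24 allotted to Ishita's branch passes to Ishita's issue by representation.
The 1/24 is divided into 3 equal shares of 1/72 among Sarita, Eshan, Usha.
Sarita is living and takes 1/72.
Eshan is living and takes 1/72.
Usha is living and takes 1/72.
Deepa is living and takes 1/24.
Manoj is living and takes 1/12.
Tarun is living and takes 1/12.
Kavita predeceased; the 1/3 allotted to Kavita's branch passes to Kavita's issue by representation.
The 1/3 is divided into 3 equal shares of 1/9 among Lakshmi, Aarav, Girish.
Lakshmi is living and takes 1/9.
Aarav is living and takes 1/9.
Girish is living and takes 1/9.
Jayant is living and takes 1/3.

Aarav 1/9; Deepa 1/24; Eshan 1/72; Girish 1/9; Jayant 1/3; Lakshmi 1/9; Manoj 1/12; Neelam 1/12; Sarita 1/72; Tarun 1/12; Usha 1/72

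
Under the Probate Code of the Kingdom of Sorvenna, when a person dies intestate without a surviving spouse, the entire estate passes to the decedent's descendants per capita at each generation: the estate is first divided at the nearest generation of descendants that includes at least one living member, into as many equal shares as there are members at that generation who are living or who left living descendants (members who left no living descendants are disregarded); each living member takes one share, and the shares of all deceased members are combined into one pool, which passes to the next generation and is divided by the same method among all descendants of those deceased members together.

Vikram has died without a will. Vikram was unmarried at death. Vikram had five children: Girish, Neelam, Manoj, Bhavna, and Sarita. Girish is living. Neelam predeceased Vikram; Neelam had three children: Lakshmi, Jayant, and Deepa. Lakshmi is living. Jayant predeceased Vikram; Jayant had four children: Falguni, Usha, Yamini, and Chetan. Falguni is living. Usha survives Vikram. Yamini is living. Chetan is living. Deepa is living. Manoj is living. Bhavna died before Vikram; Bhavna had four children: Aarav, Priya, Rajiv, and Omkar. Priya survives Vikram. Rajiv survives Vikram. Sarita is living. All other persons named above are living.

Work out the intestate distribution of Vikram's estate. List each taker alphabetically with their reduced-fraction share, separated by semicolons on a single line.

There is no surviving spouse, so the entire estate passes to Vikram's descendants per capita at each generation.
At generation 1 (Girish, Neelam, Manoj, Bhavna, Sarita) there are 5 shares of (1)/5 = 1/5 each.
Living: Girish, Manoj, and Sarita — each takes 1/5.
Deceased: Neelam and Bhavna. Their combined 2/5 is pooled and carried to generation 2.
At generation 2 (Lakshmi, Jayant, Deepa, Aarav, Priya, Rajiv, Omkar) there are 7 shares of (2/5)/7 = 2/35 each.
Living: Lakshmi, Deepa, Aarav, Priya, Rajiv, and Omkar — each takes 2/35.
Deceased: Jayant. That 2/35 share is carried to generation 3.
At generation 3 (Falguni, Usha, Yamini, Chetan) there are 4 shares of (2/35)/4 = 1/70 each.
Living: Falguni, Usha, Yamini, and Chetan — each takes 1/70.

Aarav 2/35; Chetan 1/70; Deepa 2/35; Falguni 1/70; Girish 1/5; Lakshmi 2/35; Manoj 1/5; Omkar 2/35; Priya 2/35; Rajiv 2/35; Sarita 1/5; Usha 1/70; Yamini 1/70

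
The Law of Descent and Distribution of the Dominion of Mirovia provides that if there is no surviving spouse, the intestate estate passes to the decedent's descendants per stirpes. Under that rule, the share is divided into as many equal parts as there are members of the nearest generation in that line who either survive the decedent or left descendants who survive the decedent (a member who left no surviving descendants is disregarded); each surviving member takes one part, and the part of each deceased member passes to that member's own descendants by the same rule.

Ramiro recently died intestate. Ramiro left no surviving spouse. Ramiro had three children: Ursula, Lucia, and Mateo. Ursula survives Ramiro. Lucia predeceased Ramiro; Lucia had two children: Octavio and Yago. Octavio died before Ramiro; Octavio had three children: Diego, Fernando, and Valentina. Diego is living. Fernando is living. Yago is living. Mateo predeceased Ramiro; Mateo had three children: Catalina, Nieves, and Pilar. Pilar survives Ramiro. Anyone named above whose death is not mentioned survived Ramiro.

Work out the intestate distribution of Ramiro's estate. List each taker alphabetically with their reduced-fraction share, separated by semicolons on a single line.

There is no surviving spouse, so the entire estate passes to Ramiro's descendants per stirpes.
The estate is divided into 3 equal shares of 1/3 among Ursula, Lucia, Mateo.
Ursula is living and takes 1/3.
Lucia predeceased; the 1/3 allotted to Lucia's branch passes to Lucia's issue by representation.
The 1/3 is divided into 2 equal shares of 1/6 among Octavio, Yago.
Octavio predeceased; the 1/6 allotted to Octavio's branch passes to Octavio's issue by representation.
The 1/6 is divided into 3 equal shares of 1/18 among Diego, Fernando, Valentina.
Diego is living and takes 1/18.
Fernando is living and takes 1/18.
Valentina is living and takes 1/18.
Yago is living and takes 1/6.
Mateo predeceased; the 1/3 allotted to Mateo's branch passes to Mateo's issue by representation.
The 1/3 is divided into 3 equal shares of 1/9 among Catalina, Nieves, Pilar.
Catalina is living and takes 1/9.
Nieves is living and takes 1/9.
Pilar is living and takes 1/9.

Catalina 1/9; Diego 1/18; Fernando 1/18; Nieves 1/9; Pilar 1/9; Ursula 1/3; Valentina 1/18; Yago 1/6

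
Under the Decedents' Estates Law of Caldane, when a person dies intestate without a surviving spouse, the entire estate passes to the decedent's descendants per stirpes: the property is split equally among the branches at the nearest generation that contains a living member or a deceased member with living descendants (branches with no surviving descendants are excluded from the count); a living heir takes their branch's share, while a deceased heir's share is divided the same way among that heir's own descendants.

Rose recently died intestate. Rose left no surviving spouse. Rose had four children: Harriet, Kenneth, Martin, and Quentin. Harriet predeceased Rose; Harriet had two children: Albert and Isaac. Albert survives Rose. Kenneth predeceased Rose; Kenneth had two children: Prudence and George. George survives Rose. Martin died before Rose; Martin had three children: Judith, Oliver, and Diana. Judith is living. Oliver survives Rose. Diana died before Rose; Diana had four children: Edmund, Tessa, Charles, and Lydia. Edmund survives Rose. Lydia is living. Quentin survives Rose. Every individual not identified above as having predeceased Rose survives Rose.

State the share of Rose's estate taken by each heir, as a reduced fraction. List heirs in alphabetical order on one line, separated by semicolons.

There is no surviving spouse, so the entire estate passes to Rose's descendants per stirpes.
The estate is divided into 4 equal shares of 1/4 among Harriet, Kenneth, Martin, Quentin.
Harriet predeceased; the 1/4 allotted to Harriet's branch passes to Harriet's issue by representation.
The 1/4 is divided into 2 equal shares of 1/8 among Albert, Isaac.
Albert is living and takes 1/8.
Isaac is living and takes 1/8.
Kenneth predeceased; the 1/4 allotted to Kenneth's branch passes to Kenneth's issue by representation.
The 1/4 is divided into 2 equal shares of 1/8 among Prudence, George.
Prudence is living and takes 1/8.
George is living and takes 1/8.
Martin predeceased; the 1/4 allotted to Martin's branch passes to Martin's issue by representation.
The 1/4 is divided into 3 equal shares of 1/12 among Judith, Oliver, Diana.
Judith is living and takes 1/12.
Oliver is living and takes 1/12.
Diana predeceased; the 1/12 allotted to Diana's branch passes to Diana's issue by representation.
The 1/12 is divided into 4 equal shares of 1/48 among Edmund, Tessa, Charles, Lydia.
Edmund is living and takes 1/48.
Tessa is living and takes 1/48.
Charles is living and takes 1/48.
Lydia is living and takes 1/48.
Quentin is living and takes 1/4.

Albert 1/8; Charles 1/48; Edmund 1/48; George 1/8; Isaac 1/8; Judith 1/12; Lydia 1/48; Oliver 1/12; Prudence 1/8; Quentin 1/4; Tessa 1/48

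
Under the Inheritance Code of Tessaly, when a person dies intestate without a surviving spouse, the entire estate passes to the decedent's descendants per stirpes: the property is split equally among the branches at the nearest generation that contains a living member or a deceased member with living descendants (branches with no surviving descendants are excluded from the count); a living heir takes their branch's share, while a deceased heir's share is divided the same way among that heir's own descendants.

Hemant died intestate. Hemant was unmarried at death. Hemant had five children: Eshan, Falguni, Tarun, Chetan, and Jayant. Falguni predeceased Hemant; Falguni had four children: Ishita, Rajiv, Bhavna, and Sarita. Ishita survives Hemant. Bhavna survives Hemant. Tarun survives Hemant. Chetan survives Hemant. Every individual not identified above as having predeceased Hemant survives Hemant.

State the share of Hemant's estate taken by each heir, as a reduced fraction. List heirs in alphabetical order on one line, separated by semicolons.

There is no surviving spouse, so the entire estate passes to Hemant's descendants per stirpes.
The estate is divided into 5 equal shares of 1/5 among Eshan, Falguni, Tarun, Chetan, Jayant.
Eshan is living and takes 1/5.
Falguni predeceased; the 1/5 allotted to Falguni's branch passes to Falguni's issue by representation.
The 1/5 is divided into 4 equal shares of 1/20 among Ishita, Rajiv, Bhavna, Sarita.
Ishita is living and takes 1/20.
Rajiv is living and takes 1/20.
Bhavna is living and takes 1/20.
Sarita is living and takes 1/20.
Tarun is living and takes 1/5.
Chetan is living and takes 1/5.
Jayant is living and takes 1/5.

Bhavna 1/20; Chetan 1/5; Eshan 1/5; Ishita 1/20; Jayant 1/5; Rajiv 1/20; Sarita 1/20; Tarun 1/5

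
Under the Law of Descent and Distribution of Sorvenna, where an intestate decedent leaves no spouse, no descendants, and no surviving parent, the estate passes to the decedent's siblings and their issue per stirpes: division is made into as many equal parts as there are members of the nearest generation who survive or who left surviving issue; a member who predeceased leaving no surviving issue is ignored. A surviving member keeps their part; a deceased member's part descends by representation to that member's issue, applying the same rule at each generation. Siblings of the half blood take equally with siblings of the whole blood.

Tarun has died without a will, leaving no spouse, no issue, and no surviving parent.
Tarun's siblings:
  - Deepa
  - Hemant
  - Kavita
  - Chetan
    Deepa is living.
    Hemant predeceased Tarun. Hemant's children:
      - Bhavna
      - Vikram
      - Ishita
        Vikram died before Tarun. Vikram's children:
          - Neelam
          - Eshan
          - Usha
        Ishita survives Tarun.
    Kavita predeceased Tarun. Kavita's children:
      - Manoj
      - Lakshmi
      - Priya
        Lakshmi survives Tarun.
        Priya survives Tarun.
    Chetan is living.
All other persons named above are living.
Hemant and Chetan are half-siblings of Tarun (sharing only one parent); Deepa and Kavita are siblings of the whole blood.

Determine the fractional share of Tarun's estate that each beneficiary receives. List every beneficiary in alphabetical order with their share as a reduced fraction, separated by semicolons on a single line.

No spouse, descendants, or parent survives, so the estate passes to Tarun's siblings per stirpes.
Half-blood and whole-blood siblings take equally under the stated rule.
The estate is divided into 4 equal shares of 1/4 among Deepa, Hemant, Kavita, Chetan.
Deepa is living and takes 1/4.
Hemant predeceased; the 1/4 allotted to Hemant's branch passes to Hemant's issue by representation.
The 1/4 is divided into 3 equal shares of 1/12 among Bhavna, Vikram, Ishita.
Bhavna is living and takes 1/12.
Vikram predeceased; the 1/12 allotted to Vikram's branch passes to Vikram's issue by representation.
The 1/12 is divided into 3 equal shares of 1/36 among Neelam, Eshan, Usha.
Neelam is living and takes 1/36.
Eshan is living and takes 1/36.
Usha is living and takes 1/36.
Ishita is living and takes 1/12.
Kavita predeceased; the 1/4 allotted to Kavita's branch passes to Kavita's issue by representation.
The 1/4 is divided into 3 equal shares of 1/12 among Manoj, Lakshmi, Priya.
Manoj is living and takes 1/12.
Lakshmi is living and takes 1/12.
Priya is living and takes 1/12.
Chetan is living and takes 1/4.

Bhavna 1/12; Chetan 1/4; Deepa 1/4; Eshan 1/36; Ishita 1/12; Lakshmi 1/12; Manoj 1/12; Neelam 1/36; Priya 1/12; Usha 1/36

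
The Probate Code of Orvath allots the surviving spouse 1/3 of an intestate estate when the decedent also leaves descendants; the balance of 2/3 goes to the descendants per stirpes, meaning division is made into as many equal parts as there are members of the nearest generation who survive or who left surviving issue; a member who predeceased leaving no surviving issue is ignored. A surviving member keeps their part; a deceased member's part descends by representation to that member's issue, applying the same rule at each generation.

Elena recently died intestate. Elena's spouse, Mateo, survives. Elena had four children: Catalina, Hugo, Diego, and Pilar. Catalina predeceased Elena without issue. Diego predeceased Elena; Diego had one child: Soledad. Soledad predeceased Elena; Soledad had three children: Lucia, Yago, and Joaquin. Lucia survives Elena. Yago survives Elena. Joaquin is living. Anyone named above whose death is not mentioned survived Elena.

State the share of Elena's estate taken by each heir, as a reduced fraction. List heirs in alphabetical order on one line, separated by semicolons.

Hugo 2/9; Joaquin 2/27; Lucia 2/27; Mateo 1/3; Pilar 2/9; Yago 2/27

Mateo, as surviving spouse, takes 1/3.
The remaining 2/3 passes to Elena's descendants per stirpes.
Catalina left no surviving issue, so that branch lapses and is disregarded.
The 2/3 is divided into 3 equal shares of 2/9 among Hugo, Diego, Pilar.
Hugo is living and takes 2/9.
Diego predeceased; the 2/9 allotted to Diego's branch passes to Diego's issue by representation.
Soledad's line is the sole branch at this level, so the full 2/9 passes to Soledad's issue by representation.
The 2/9 is divided into 3 equal shares of 2/27 among Lucia, Yago, Joaquin.
Lucia is living and takes 2/27.
Yago is living and takes 2/27.
Joaquin is living and takes 2/27.
Pilar is living and takes 2/9.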